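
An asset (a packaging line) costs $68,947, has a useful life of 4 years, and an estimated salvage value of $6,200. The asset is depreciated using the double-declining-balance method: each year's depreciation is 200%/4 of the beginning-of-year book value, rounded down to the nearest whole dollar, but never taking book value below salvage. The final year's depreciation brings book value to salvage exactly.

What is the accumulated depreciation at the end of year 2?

Depreciable base = $68,947 − $6,200 = $62,747.
Year 1: ⌊$68,947 × 200%/4⌋ = $34,473. Book value $34,474.
Year 2: ⌊$34,474 × 200%/4⌋ = $17,237. Book value $17,237.
Accumulated through year 2 = $68,947 − $17,237 = $51,710.

$51,710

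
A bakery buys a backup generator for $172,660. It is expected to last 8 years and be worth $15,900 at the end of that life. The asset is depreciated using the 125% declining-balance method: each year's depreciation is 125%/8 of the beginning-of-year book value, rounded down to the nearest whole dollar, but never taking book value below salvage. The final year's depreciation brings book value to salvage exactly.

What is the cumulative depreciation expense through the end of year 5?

$98,824

Depreciable base = $172,660 − $15,900 = $156,760.
Year 1: ⌊$172,660 × 125%/8⌋ = $26,978. Book value $145,682.
Year 2: ⌊$145,682 × 125%/8⌋ = $22,762. Book value $122,920.
Year 3: ⌊$122,920 × 125%/8⌋ = $19,206. Book value $103,714.
Year 4: ⌊$103,714 × 125%/8⌋ = $16,205. Book value $87,509.
Year 5: ⌊$87,509 × 125%/8⌋ = $13,673. Book value $73,836.
Accumulated through year 5 = $172,660 − $73,836 = $98,824.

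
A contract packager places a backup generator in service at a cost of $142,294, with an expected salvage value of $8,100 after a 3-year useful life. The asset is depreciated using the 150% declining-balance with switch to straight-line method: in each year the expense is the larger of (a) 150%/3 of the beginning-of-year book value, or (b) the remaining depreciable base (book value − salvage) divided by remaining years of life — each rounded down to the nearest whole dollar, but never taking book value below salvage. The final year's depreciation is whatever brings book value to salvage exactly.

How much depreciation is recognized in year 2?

Depreciable base = $142,294 − $8,100 = $134,194.
Year 1: DB = ⌊$142,294 × 150%/3⌋ = $71,147; SL = ⌊$134,194/3⌋ = $44,731 → take DB $71,147. Book value $71,147.
Year 2: DB = ⌊$71,147 × 150%/3⌋ = $35,573; SL = ⌊$63,047/2⌋ = $31,523 → take DB $35,573. Book value $35,574.

$35,573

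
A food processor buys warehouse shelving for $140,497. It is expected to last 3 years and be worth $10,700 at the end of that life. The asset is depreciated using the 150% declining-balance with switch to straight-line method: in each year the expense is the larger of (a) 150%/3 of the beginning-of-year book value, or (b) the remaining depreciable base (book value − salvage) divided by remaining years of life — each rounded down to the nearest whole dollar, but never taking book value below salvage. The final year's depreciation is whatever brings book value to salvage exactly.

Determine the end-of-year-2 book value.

Depreciable base = $140,497 − $10,700 = $129,797.
Year 1: DB = ⌊$140,497 × 150%/3⌋ = $70,248; SL = ⌊$129,797/3⌋ = $43,265 → take DB $70,248. Book value $70,249.
Year 2: DB = ⌊$70,249 × 150%/3⌋ = $35,124; SL = ⌊$59,549/2⌋ = $29,774 → take DB $35,124. Book value $35,125.

$35,125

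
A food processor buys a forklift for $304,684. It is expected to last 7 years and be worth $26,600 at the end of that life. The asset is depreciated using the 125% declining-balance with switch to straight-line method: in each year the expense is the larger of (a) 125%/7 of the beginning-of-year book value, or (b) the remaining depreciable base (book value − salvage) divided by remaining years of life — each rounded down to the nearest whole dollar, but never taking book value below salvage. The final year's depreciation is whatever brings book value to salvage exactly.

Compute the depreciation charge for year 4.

$35,568

Depreciable base = $304,684 − $26,600 = $278,084.
Year 1: DB = ⌊$304,684 × 125%/7⌋ = $54,407; SL = ⌊$278,084/7⌋ = $39,726 → take DB $54,407. Book value $250,277.
Year 2: DB = ⌊$250,277 × 125%/7⌋ = $44,692; SL = ⌊$223,677/6⌋ = $37,279 → take DB $44,692. Book value $205,585.
Year 3: DB = ⌊$205,585 × 125%/7⌋ = $36,711; SL = ⌊$178,985/5⌋ = $35,797 → take DB $36,711. Book value $168,874.
Year 4: DB = ⌊$168,874 × 125%/7⌋ = $30,156; SL = ⌊$142,274/4⌋ = $35,568 → take SL $35,568. Book value $133,306.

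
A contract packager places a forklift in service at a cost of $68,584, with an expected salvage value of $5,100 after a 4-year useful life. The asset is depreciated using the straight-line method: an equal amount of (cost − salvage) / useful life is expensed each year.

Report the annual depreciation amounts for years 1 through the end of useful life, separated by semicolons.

$15,871; $15,871; $15,871; $15,871

Depreciable base = $68,584 − $5,100 = $63,484.
Annual expense = $63,484 / 4 = $15,871.
End of year 1: book value $52,713.
End of year 2: book value $36,842.
End of year 3: book value $20,971.
End of year 4: book value $5,100.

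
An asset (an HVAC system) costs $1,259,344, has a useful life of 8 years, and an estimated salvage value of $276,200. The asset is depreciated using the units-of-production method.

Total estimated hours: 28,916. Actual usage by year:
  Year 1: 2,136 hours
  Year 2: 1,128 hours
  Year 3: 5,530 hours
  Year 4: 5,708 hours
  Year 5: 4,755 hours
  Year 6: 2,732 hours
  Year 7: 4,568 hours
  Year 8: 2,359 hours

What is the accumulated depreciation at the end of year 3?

Depreciable base = $1,259,344 − $276,200 = $983,144.
Rate = $983,144 / 28,916 hours = $34 per hour.
Year 1: 2,136 × $34 = $72,624. Book value $1,186,720.
Year 2: 1,128 × $34 = $38,352. Book value $1,148,368.
Year 3: 5,530 × $34 = $188,020. Book value $960,348.
Accumulated through year 3 = $1,259,344 − $960,348 = $298,996.

$298,996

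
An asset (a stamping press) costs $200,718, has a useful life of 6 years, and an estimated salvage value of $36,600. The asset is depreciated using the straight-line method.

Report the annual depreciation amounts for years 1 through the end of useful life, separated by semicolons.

Depreciable base = $200,718 − $36,600 = $164,118.
Annual expense = $164,118 / 6 = $27,353.
End of year 1: book value $173,365.
End of year 2: book value $146,012.
End of year 3: book value $118,659.
End of year 4: book value $91,306.
End of year 5: book value $63,953.
End of year 6: book value $36,600.

$27,353; $27,353; $27,353; $27,353; $27,353; $27,353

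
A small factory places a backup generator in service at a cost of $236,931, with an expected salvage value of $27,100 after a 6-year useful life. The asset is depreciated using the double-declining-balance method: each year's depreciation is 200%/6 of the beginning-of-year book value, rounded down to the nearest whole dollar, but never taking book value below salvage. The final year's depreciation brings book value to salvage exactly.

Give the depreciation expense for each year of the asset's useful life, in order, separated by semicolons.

$78,977; $52,651; $35,101; $23,400; $15,600; $4,102

Depreciable base = $236,931 − $27,100 = $209,831.
Year 1: ⌊$236,931 × 200%/6⌋ = $78,977. Book value $157,954.
Year 2: ⌊$157,954 × 200%/6⌋ = $52,651. Book value $105,303.
Year 3: ⌊$105,303 × 200%/6⌋ = $35,101. Book value $70,202.
Year 4: ⌊$70,202 × 200%/6⌋ = $23,400. Book value $46,802.
Year 5: ⌊$46,802 × 200%/6⌋ = $15,600. Book value $31,202.
Year 6 (final): $31,202 − $27,100 = $4,102. Book value $27,100.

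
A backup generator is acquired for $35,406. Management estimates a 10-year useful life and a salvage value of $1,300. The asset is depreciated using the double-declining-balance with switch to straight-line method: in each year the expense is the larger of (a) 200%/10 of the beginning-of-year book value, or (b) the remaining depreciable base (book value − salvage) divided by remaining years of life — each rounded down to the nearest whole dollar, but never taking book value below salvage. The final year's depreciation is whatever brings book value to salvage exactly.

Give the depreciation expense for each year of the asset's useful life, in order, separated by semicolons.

$7,081; $5,665; $4,532; $3,625; $2,900; $2,320; $1,995; $1,996; $1,996; $1,996

Depreciable base = $35,406 − $1,300 = $34,106.
Year 1: DB = ⌊$35,406 × 200%/10⌋ = $7,081; SL = ⌊$34,106/10⌋ = $3,410 → take DB $7,081. Book value $28,325.
Year 2: DB = ⌊$28,325 × 200%/10⌋ = $5,665; SL = ⌊$27,025/9⌋ = $3,002 → take DB $5,665. Book value $22,660.
Year 3: DB = ⌊$22,660 × 200%/10⌋ = $4,532; SL = ⌊$21,360/8⌋ = $2,670 → take DB $4,532. Book value $18,128.
Year 4: DB = ⌊$18,128 × 200%/10⌋ = $3,625; SL = ⌊$16,828/7⌋ = $2,404 → take DB $3,625. Book value $14,503.
Year 5: DB = ⌊$14,503 × 200%/10⌋ = $2,900; SL = ⌊$13,203/6⌋ = $2,200 → take DB $2,900. Book value $11,603.
Year 6: DB = ⌊$11,603 × 200%/10⌋ = $2,320; SL = ⌊$10,303/5⌋ = $2,060 → take DB $2,320. Book value $9,283.
Year 7: DB = ⌊$9,283 × 200%/10⌋ = $1,856; SL = ⌊$7,983/4⌋ = $1,995 → take SL $1,995. Book value $7,288.
Year 8: DB = ⌊$7,288 × 200%/10⌋ = $1,457; SL = ⌊$5,988/3⌋ = $1,996 → take SL $1,996. Book value $5,292.
Year 9: DB = ⌊$5,292 × 200%/10⌋ = $1,058; SL = ⌊$3,992/2⌋ = $1,996 → take SL $1,996. Book value $3,296.
Year 10 (final): $3,296 − $1,300 = $1,996. Book value $1,300.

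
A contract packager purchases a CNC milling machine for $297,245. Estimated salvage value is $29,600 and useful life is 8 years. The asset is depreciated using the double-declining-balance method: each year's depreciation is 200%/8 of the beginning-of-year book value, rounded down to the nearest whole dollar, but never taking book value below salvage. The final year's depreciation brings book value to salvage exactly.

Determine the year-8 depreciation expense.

Depreciable base = $297,245 − $29,600 = $267,645.
Year 1: ⌊$297,245 × 200%/8⌋ = $74,311. Book value $222,934.
Year 2: ⌊$222,934 × 200%/8⌋ = $55,733. Book value $167,201.
Year 3: ⌊$167,201 × 200%/8⌋ = $41,800. Book value $125,401.
Year 4: ⌊$125,401 × 200%/8⌋ = $31,350. Book value $94,051.
Year 5: ⌊$94,051 × 200%/8⌋ = $23,512. Book value $70,539.
Year 6: ⌊$70,539 × 200%/8⌋ = $17,634. Book value $52,905.
Year 7: ⌊$52,905 × 200%/8⌋ = $13,226. Book value $39,679.
Year 8 (final): $39,679 − $29,600 = $10,079. Book value $29,600.

$10,079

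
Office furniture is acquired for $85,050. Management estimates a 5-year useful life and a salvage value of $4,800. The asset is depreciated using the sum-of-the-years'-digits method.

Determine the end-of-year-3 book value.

Depreciable base = $85,050 − $4,800 = $80,250.
Sum of the years' digits = 5+4+3+2+1 = 15.
Year 1: $80,250 × 5/15 = $26,750. Book value $58,300.
Year 2: $80,250 × 4/15 = $21,400. Book value $36,900.
Year 3: $80,250 × 3/15 = $16,050. Book value $20,850.

$20,850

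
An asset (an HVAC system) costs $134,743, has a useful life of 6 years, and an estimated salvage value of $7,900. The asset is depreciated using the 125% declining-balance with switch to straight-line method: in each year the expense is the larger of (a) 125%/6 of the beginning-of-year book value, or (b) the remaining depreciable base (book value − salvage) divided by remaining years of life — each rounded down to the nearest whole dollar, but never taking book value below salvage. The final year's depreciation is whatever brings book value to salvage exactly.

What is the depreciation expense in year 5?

$19,137

Depreciable base = $134,743 − $7,900 = $126,843.
Year 1: DB = ⌊$134,743 × 125%/6⌋ = $28,071; SL = ⌊$126,843/6⌋ = $21,140 → take DB $28,071. Book value $106,672.
Year 2: DB = ⌊$106,672 × 125%/6⌋ = $22,223; SL = ⌊$98,772/5⌋ = $19,754 → take DB $22,223. Book value $84,449.
Year 3: DB = ⌊$84,449 × 125%/6⌋ = $17,593; SL = ⌊$76,549/4⌋ = $19,137 → take SL $19,137. Book value $65,312.
Year 4: DB = ⌊$65,312 × 125%/6⌋ = $13,606; SL = ⌊$57,412/3⌋ = $19,137 → take SL $19,137. Book value $46,175.
Year 5: DB = ⌊$46,175 × 125%/6⌋ = $9,619; SL = ⌊$38,275/2⌋ = $19,137 → take SL $19,137. Book value $27,038.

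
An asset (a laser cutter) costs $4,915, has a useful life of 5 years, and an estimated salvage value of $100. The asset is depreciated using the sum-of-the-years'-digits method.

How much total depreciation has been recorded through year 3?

$3,852

Depreciable base = $4,915 − $100 = $4,815.
Sum of the years' digits = 5+4+3+2+1 = 15.
Year 1: $4,815 × 5/15 = $1,605. Book value $3,310.
Year 2: $4,815 × 4/15 = $1,284. Book value $2,026.
Year 3: $4,815 × 3/15 = $963. Book value $1,063.
Accumulated through year 3 = $4,915 − $1,063 = $3,852.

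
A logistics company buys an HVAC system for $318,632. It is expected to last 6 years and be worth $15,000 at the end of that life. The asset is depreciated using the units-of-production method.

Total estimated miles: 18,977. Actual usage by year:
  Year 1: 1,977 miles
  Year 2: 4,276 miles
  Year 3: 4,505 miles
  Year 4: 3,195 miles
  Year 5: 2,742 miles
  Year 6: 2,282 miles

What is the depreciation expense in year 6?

$36,512

Depreciable base = $318,632 − $15,000 = $303,632.
Rate = $303,632 / 18,977 miles = $16 per mile.
Year 1: 1,977 × $16 = $31,632. Book value $287,000.
Year 2: 4,276 × $16 = $68,416. Book value $218,584.
Year 3: 4,505 × $16 = $72,080. Book value $146,504.
Year 4: 3,195 × $16 = $51,120. Book value $95,384.
Year 5: 2,742 × $16 = $43,872. Book value $51,512.
Year 6: 2,282 × $16 = $36,512. Book value $15,000.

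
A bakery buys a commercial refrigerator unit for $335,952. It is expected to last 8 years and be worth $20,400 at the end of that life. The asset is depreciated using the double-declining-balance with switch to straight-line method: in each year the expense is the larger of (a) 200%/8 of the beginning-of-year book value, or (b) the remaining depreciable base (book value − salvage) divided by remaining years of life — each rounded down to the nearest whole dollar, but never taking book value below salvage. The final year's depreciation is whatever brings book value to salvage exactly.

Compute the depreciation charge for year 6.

Depreciable base = $335,952 − $20,400 = $315,552.
Year 1: DB = ⌊$335,952 × 200%/8⌋ = $83,988; SL = ⌊$315,552/8⌋ = $39,444 → take DB $83,988. Book value $251,964.
Year 2: DB = ⌊$251,964 × 200%/8⌋ = $62,991; SL = ⌊$231,564/7⌋ = $33,080 → take DB $62,991. Book value $188,973.
Year 3: DB = ⌊$188,973 × 200%/8⌋ = $47,243; SL = ⌊$168,573/6⌋ = $28,095 → take DB $47,243. Book value $141,730.
Year 4: DB = ⌊$141,730 × 200%/8⌋ = $35,432; SL = ⌊$121,330/5⌋ = $24,266 → take DB $35,432. Book value $106,298.
Year 5: DB = ⌊$106,298 × 200%/8⌋ = $26,574; SL = ⌊$85,898/4⌋ = $21,474 → take DB $26,574. Book value $79,724.
Year 6: DB = ⌊$79,724 × 200%/8⌋ = $19,931; SL = ⌊$59,324/3⌋ = $19,774 → take DB $19,931. Book value $59,793.

$19,931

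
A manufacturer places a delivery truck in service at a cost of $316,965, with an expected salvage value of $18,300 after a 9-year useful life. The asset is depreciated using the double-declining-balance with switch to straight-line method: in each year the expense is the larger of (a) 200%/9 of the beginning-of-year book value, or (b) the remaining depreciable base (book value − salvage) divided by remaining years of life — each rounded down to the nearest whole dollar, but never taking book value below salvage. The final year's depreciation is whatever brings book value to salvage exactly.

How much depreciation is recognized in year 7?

$17,290

Depreciable base = $316,965 − $18,300 = $298,665.
Year 1: DB = ⌊$316,965 × 200%/9⌋ = $70,436; SL = ⌊$298,665/9⌋ = $33,185 → take DB $70,436. Book value $246,529.
Year 2: DB = ⌊$246,529 × 200%/9⌋ = $54,784; SL = ⌊$228,229/8⌋ = $28,528 → take DB $54,784. Book value $191,745.
Year 3: DB = ⌊$191,745 × 200%/9⌋ = $42,610; SL = ⌊$173,445/7⌋ = $24,777 → take DB $42,610. Book value $149,135.
Year 4: DB = ⌊$149,135 × 200%/9⌋ = $33,141; SL = ⌊$130,835/6⌋ = $21,805 → take DB $33,141. Book value $115,994.
Year 5: DB = ⌊$115,994 × 200%/9⌋ = $25,776; SL = ⌊$97,694/5⌋ = $19,538 → take DB $25,776. Book value $90,218.
Year 6: DB = ⌊$90,218 × 200%/9⌋ = $20,048; SL = ⌊$71,918/4⌋ = $17,979 → take DB $20,048. Book value $70,170.
Year 7: DB = ⌊$70,170 × 200%/9⌋ = $15,593; SL = ⌊$51,870/3⌋ = $17,290 → take SL $17,290. Book value $52,880.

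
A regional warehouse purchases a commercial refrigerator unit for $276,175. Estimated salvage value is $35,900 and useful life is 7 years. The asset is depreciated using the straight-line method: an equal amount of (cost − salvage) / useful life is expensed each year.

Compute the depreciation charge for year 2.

$34,325

Depreciable base = $276,175 − $35,900 = $240,275.
Annual expense = $240,275 / 7 = $34,325.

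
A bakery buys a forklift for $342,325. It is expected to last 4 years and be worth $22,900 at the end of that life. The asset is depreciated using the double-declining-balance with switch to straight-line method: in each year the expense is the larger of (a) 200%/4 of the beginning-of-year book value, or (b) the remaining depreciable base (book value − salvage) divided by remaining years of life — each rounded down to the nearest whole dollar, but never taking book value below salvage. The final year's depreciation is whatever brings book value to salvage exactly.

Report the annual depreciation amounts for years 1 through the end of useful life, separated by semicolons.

$171,162; $85,581; $42,791; $19,891

Depreciable base = $342,325 − $22,900 = $319,425.
Year 1: DB = ⌊$342,325 × 200%/4⌋ = $171,162; SL = ⌊$319,425/4⌋ = $79,856 → take DB $171,162. Book value $171,163.
Year 2: DB = ⌊$171,163 × 200%/4⌋ = $85,581; SL = ⌊$148,263/3⌋ = $49,421 → take DB $85,581. Book value $85,582.
Year 3: DB = ⌊$85,582 × 200%/4⌋ = $42,791; SL = ⌊$62,682/2⌋ = $31,341 → take DB $42,791. Book value $42,791.
Year 4 (final): $42,791 − $22,900 = $19,891. Book value $22,900.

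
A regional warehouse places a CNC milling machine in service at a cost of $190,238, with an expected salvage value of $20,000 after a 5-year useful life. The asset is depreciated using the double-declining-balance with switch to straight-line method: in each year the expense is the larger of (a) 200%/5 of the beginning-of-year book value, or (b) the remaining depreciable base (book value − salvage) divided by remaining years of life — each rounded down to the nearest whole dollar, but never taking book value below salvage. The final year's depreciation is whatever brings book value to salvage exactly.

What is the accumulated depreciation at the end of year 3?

Depreciable base = $190,238 − $20,000 = $170,238.
Year 1: DB = ⌊$190,238 × 200%/5⌋ = $76,095; SL = ⌊$170,238/5⌋ = $34,047 → take DB $76,095. Book value $114,143.
Year 2: DB = ⌊$114,143 × 200%/5⌋ = $45,657; SL = ⌊$94,143/4⌋ = $23,535 → take DB $45,657. Book value $68,486.
Year 3: DB = ⌊$68,486 × 200%/5⌋ = $27,394; SL = ⌊$48,486/3⌋ = $16,162 → take DB $27,394. Book value $41,092.
Accumulated through year 3 = $190,238 − $41,092 = $149,146.

$149,146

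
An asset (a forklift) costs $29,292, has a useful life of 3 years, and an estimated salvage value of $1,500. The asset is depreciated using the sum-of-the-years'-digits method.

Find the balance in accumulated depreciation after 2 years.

Depreciable base = $29,292 − $1,500 = $27,792.
Sum of the years' digits = 3+2+1 = 6.
Year 1: $27,792 × 3/6 = $13,896. Book value $15,396.
Year 2: $27,792 × 2/6 = $9,264. Book value $6,132.
Accumulated through year 2 = $29,292 − $6,132 = $23,160.

$23,160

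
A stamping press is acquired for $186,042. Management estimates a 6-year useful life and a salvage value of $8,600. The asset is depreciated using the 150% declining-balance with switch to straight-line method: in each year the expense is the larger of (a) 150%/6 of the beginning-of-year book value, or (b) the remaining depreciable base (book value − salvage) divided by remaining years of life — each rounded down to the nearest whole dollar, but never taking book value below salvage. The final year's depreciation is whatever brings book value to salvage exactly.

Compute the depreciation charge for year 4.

Depreciable base = $186,042 − $8,600 = $177,442.
Year 1: DB = ⌊$186,042 × 150%/6⌋ = $46,510; SL = ⌊$177,442/6⌋ = $29,573 → take DB $46,510. Book value $139,532.
Year 2: DB = ⌊$139,532 × 150%/6⌋ = $34,883; SL = ⌊$130,932/5⌋ = $26,186 → take DB $34,883. Book value $104,649.
Year 3: DB = ⌊$104,649 × 150%/6⌋ = $26,162; SL = ⌊$96,049/4⌋ = $24,012 → take DB $26,162. Book value $78,487.
Year 4: DB = ⌊$78,487 × 150%/6⌋ = $19,621; SL = ⌊$69,887/3⌋ = $23,295 → take SL $23,295. Book value $55,192.

$23,295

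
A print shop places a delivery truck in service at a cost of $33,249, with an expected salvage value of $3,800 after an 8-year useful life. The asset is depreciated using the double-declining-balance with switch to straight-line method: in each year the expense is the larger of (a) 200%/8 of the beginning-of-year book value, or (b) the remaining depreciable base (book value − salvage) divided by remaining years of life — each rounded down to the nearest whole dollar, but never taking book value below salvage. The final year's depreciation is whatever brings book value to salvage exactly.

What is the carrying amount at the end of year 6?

$5,919

Depreciable base = $33,249 − $3,800 = $29,449.
Year 1: DB = ⌊$33,249 × 200%/8⌋ = $8,312; SL = ⌊$29,449/8⌋ = $3,681 → take DB $8,312. Book value $24,937.
Year 2: DB = ⌊$24,937 × 200%/8⌋ = $6,234; SL = ⌊$21,137/7⌋ = $3,019 → take DB $6,234. Book value $18,703.
Year 3: DB = ⌊$18,703 × 200%/8⌋ = $4,675; SL = ⌊$14,903/6⌋ = $2,483 → take DB $4,675. Book value $14,028.
Year 4: DB = ⌊$14,028 × 200%/8⌋ = $3,507; SL = ⌊$10,228/5⌋ = $2,045 → take DB $3,507. Book value $10,521.
Year 5: DB = ⌊$10,521 × 200%/8⌋ = $2,630; SL = ⌊$6,721/4⌋ = $1,680 → take DB $2,630. Book value $7,891.
Year 6: DB = ⌊$7,891 × 200%/8⌋ = $1,972; SL = ⌊$4,091/3⌋ = $1,363 → take DB $1,972. Book value $5,919.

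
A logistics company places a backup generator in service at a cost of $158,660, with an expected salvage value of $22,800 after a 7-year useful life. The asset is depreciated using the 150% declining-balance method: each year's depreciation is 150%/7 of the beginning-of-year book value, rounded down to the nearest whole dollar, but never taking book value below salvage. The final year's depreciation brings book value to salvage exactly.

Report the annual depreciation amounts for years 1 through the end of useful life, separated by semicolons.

Depreciable base = $158,660 − $22,800 = $135,860.
Year 1: ⌊$158,660 × 150%/7⌋ = $33,998. Book value $124,662.
Year 2: ⌊$124,662 × 150%/7⌋ = $26,713. Book value $97,949.
Year 3: ⌊$97,949 × 150%/7⌋ = $20,989. Book value $76,960.
Year 4: ⌊$76,960 × 150%/7⌋ = $16,491. Book value $60,469.
Year 5: ⌊$60,469 × 150%/7⌋ = $12,957. Book value $47,512.
Year 6: ⌊$47,512 × 150%/7⌋ = $10,181. Book value $37,331.
Year 7 (final): $37,331 − $22,800 = $14,531. Book value $22,800.

$33,998; $26,713; $20,989; $16,491; $12,957; $10,181; $14,531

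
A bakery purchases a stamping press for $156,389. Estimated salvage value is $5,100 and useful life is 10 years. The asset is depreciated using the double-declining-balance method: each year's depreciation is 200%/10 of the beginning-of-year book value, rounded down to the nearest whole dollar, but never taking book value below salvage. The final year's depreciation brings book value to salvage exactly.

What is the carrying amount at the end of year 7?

$32,799

Depreciable base = $156,389 − $5,100 = $151,289.
Year 1: ⌊$156,389 × 200%/10⌋ = $31,277. Book value $125,112.
Year 2: ⌊$125,112 × 200%/10⌋ = $25,022. Book value $100,090.
Year 3: ⌊$100,090 × 200%/10⌋ = $20,018. Book value $80,072.
Year 4: ⌊$80,072 × 200%/10⌋ = $16,014. Book value $64,058.
Year 5: ⌊$64,058 × 200%/10⌋ = $12,811. Book value $51,247.
Year 6: ⌊$51,247 × 200%/10⌋ = $10,249. Book value $40,998.
Year 7: ⌊$40,998 × 200%/10⌋ = $8,199. Book value $32,799.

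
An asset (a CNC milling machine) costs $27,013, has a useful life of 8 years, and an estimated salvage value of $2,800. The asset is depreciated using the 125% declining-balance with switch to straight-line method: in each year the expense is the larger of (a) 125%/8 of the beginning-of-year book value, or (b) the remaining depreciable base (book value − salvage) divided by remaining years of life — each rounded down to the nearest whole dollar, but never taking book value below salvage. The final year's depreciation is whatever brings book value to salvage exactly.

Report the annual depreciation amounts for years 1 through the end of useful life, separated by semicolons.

$4,220; $3,561; $3,005; $2,685; $2,685; $2,685; $2,686; $2,686

Depreciable base = $27,013 − $2,800 = $24,213.
Year 1: DB = ⌊$27,013 × 125%/8⌋ = $4,220; SL = ⌊$24,213/8⌋ = $3,026 → take DB $4,220. Book value $22,793.
Year 2: DB = ⌊$22,793 × 125%/8⌋ = $3,561; SL = ⌊$19,993/7⌋ = $2,856 → take DB $3,561. Book value $19,232.
Year 3: DB = ⌊$19,232 × 125%/8⌋ = $3,005; SL = ⌊$16,432/6⌋ = $2,738 → take DB $3,005. Book value $16,227.
Year 4: DB = ⌊$16,227 × 125%/8⌋ = $2,535; SL = ⌊$13,427/5⌋ = $2,685 → take SL $2,685. Book value $13,542.
Year 5: DB = ⌊$13,542 × 125%/8⌋ = $2,115; SL = ⌊$10,742/4⌋ = $2,685 → take SL $2,685. Book value $10,857.
Year 6: DB = ⌊$10,857 × 125%/8⌋ = $1,696; SL = ⌊$8,057/3⌋ = $2,685 → take SL $2,685. Book value $8,172.
Year 7: DB = ⌊$8,172 × 125%/8⌋ = $1,276; SL = ⌊$5,372/2⌋ = $2,686 → take SL $2,686. Book value $5,486.
Year 8 (final): $5,486 − $2,800 = $2,686. Book value $2,800.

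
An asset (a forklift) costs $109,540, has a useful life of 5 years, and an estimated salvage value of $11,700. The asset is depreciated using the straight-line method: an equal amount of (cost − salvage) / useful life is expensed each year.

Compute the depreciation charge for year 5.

Depreciable base = $109,540 − $11,700 = $97,840.
Annual expense = $97,840 / 5 = $19,568.

$19,568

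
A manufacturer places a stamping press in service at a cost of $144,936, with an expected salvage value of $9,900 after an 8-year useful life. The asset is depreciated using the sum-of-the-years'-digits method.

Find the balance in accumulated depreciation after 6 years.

$123,783

Depreciable base = $144,936 − $9,900 = $135,036.
Sum of the years' digits = 8+7+6+5+4+3+2+1 = 36.
Year 1: $135,036 × 8/36 = $30,008. Book value $114,928.
Year 2: $135,036 × 7/36 = $26,257. Book value $88,671.
Year 3: $135,036 × 6/36 = $22,506. Book value $66,165.
Year 4: $135,036 × 5/36 = $18,755. Book value $47,410.
Year 5: $135,036 × 4/36 = $15,004. Book value $32,406.
Year 6: $135,036 × 3/36 = $11,253. Book value $21,153.
Accumulated through year 6 = $144,936 − $21,153 = $123,783.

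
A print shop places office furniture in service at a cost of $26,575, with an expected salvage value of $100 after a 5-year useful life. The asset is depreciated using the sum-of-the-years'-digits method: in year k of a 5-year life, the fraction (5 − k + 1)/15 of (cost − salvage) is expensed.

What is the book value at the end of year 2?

$10,690

Depreciable base = $26,575 − $100 = $26,475.
Sum of the years' digits = 5+4+3+2+1 = 15.
Year 1: $26,475 × 5/15 = $8,825. Book value $17,750.
Year 2: $26,475 × 4/15 = $7,060. Book value $10,690.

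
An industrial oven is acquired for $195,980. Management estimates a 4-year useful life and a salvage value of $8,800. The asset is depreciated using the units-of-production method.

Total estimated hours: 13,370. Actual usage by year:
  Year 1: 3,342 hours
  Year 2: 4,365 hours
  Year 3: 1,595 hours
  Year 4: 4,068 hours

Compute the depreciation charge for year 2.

$61,110

Depreciable base = $195,980 − $8,800 = $187,180.
Rate = $187,180 / 13,370 hours = $14 per hour.
Year 1: 3,342 × $14 = $46,788. Book value $149,192.
Year 2: 4,365 × $14 = $61,110. Book value $88,082.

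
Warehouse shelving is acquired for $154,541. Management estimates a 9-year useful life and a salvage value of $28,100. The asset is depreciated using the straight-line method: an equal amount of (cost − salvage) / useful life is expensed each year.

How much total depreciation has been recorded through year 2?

Depreciable base = $154,541 − $28,100 = $126,441.
Annual expense = $126,441 / 9 = $14,049.
End of year 1: book value $140,492.
End of year 2: book value $126,443.
Accumulated through year 2 = $154,541 − $126,443 = $28,098.

$28,098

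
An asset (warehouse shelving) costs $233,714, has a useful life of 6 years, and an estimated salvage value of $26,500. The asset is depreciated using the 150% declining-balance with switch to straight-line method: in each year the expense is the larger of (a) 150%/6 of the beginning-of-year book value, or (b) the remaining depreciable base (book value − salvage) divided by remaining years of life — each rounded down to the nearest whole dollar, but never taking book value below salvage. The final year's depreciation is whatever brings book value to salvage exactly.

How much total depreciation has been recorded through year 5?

$183,489

Depreciable base = $233,714 − $26,500 = $207,214.
Year 1: DB = ⌊$233,714 × 150%/6⌋ = $58,428; SL = ⌊$207,214/6⌋ = $34,535 → take DB $58,428. Book value $175,286.
Year 2: DB = ⌊$175,286 × 150%/6⌋ = $43,821; SL = ⌊$148,786/5⌋ = $29,757 → take DB $43,821. Book value $131,465.
Year 3: DB = ⌊$131,465 × 150%/6⌋ = $32,866; SL = ⌊$104,965/4⌋ = $26,241 → take DB $32,866. Book value $98,599.
Year 4: DB = ⌊$98,599 × 150%/6⌋ = $24,649; SL = ⌊$72,099/3⌋ = $24,033 → take DB $24,649. Book value $73,950.
Year 5: DB = ⌊$73,950 × 150%/6⌋ = $18,487; SL = ⌊$47,450/2⌋ = $23,725 → take SL $23,725. Book value $50,225.
Accumulated through year 5 = $233,714 − $50,225 = $183,489.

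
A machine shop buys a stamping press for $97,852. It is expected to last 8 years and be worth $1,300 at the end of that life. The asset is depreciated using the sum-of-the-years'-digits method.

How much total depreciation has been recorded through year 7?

Depreciable base = $97,852 − $1,300 = $96,552.
Sum of the years' digits = 8+7+6+5+4+3+2+1 = 36.
Year 1: $96,552 × 8/36 = $21,456. Book value $76,396.
Year 2: $96,552 × 7/36 = $18,774. Book value $57,622.
Year 3: $96,552 × 6/36 = $16,092. Book value $41,530.
Year 4: $96,552 × 5/36 = $13,410. Book value $28,120.
Year 5: $96,552 × 4/36 = $10,728. Book value $17,392.
Year 6: $96,552 × 3/36 = $8,046. Book value $9,346.
Year 7: $96,552 × 2/36 = $5,364. Book value $3,982.
Accumulated through year 7 = $97,852 − $3,982 = $93,870.

$93,870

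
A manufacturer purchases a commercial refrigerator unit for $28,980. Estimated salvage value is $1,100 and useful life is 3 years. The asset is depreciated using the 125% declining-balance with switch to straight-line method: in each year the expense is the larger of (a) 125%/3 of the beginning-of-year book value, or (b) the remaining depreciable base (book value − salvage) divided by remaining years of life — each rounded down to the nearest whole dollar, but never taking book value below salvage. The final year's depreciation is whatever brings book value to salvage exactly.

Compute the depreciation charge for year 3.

$7,903

Depreciable base = $28,980 − $1,100 = $27,880.
Year 1: DB = ⌊$28,980 × 125%/3⌋ = $12,075; SL = ⌊$27,880/3⌋ = $9,293 → take DB $12,075. Book value $16,905.
Year 2: DB = ⌊$16,905 × 125%/3⌋ = $7,043; SL = ⌊$15,805/2⌋ = $7,902 → take SL $7,902. Book value $9,003.
Year 3 (final): $9,003 − $1,100 = $7,903. Book value $1,100.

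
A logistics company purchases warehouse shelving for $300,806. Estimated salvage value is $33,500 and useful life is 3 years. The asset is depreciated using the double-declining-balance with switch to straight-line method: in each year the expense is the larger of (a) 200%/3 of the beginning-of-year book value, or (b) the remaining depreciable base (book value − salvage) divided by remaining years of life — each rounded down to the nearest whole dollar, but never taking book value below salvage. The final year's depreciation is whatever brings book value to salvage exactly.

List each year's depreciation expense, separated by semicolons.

Depreciable base = $300,806 − $33,500 = $267,306.
Year 1: DB = ⌊$300,806 × 200%/3⌋ = $200,537; SL = ⌊$267,306/3⌋ = $89,102 → take DB $200,537. Book value $100,269.
Year 2: DB = ⌊$100,269 × 200%/3⌋ = $66,846; SL = ⌊$66,769/2⌋ = $33,384 → take DB $66,846, capped at $66,769. Book value $33,500.
Year 3 (final): $33,500 − $33,500 = $0. Book value $33,500.

$200,537; $66,769; $0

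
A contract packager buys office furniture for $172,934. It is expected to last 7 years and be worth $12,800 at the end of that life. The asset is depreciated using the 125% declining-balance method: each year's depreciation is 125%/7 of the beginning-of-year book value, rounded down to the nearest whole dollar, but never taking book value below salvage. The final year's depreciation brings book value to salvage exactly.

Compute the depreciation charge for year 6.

$11,549

Depreciable base = $172,934 − $12,800 = $160,134.
Year 1: ⌊$172,934 × 125%/7⌋ = $30,881. Book value $142,053.
Year 2: ⌊$142,053 × 125%/7⌋ = $25,366. Book value $116,687.
Year 3: ⌊$116,687 × 125%/7⌋ = $20,836. Book value $95,851.
Year 4: ⌊$95,851 × 125%/7⌋ = $17,116. Book value $78,735.
Year 5: ⌊$78,735 × 125%/7⌋ = $14,059. Book value $64,676.
Year 6: ⌊$64,676 × 125%/7⌋ = $11,549. Book value $53,127.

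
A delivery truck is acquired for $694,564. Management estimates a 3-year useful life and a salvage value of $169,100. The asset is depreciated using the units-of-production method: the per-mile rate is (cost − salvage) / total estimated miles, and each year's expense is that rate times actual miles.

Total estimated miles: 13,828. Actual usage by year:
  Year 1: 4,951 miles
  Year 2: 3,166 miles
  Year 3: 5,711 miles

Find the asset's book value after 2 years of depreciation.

$386,118

Depreciable base = $694,564 − $169,100 = $525,464.
Rate = $525,464 / 13,828 miles = $38 per mile.
Year 1: 4,951 × $38 = $188,138. Book value $506,426.
Year 2: 3,166 × $38 = $120,308. Book value $386,118.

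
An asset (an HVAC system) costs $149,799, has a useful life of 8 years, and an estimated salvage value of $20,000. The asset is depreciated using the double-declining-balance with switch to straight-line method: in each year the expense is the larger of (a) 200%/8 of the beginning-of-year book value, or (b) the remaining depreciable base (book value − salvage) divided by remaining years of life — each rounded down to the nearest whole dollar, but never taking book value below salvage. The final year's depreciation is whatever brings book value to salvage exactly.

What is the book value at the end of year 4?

Depreciable base = $149,799 − $20,000 = $129,799.
Year 1: DB = ⌊$149,799 × 200%/8⌋ = $37,449; SL = ⌊$129,799/8⌋ = $16,224 → take DB $37,449. Book value $112,350.
Year 2: DB = ⌊$112,350 × 200%/8⌋ = $28,087; SL = ⌊$92,350/7⌋ = $13,192 → take DB $28,087. Book value $84,263.
Year 3: DB = ⌊$84,263 × 200%/8⌋ = $21,065; SL = ⌊$64,263/6⌋ = $10,710 → take DB $21,065. Book value $63,198.
Year 4: DB = ⌊$63,198 × 200%/8⌋ = $15,799; SL = ⌊$43,198/5⌋ = $8,639 → take DB $15,799. Book value $47,399.

$47,399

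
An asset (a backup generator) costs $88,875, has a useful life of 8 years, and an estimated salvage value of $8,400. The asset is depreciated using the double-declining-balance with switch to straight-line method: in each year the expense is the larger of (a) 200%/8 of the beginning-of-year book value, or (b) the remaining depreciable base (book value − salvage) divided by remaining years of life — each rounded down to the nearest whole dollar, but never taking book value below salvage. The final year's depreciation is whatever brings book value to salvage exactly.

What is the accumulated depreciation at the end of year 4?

$60,753

Depreciable base = $88,875 − $8,400 = $80,475.
Year 1: DB = ⌊$88,875 × 200%/8⌋ = $22,218; SL = ⌊$80,475/8⌋ = $10,059 → take DB $22,218. Book value $66,657.
Year 2: DB = ⌊$66,657 × 200%/8⌋ = $16,664; SL = ⌊$58,257/7⌋ = $8,322 → take DB $16,664. Book value $49,993.
Year 3: DB = ⌊$49,993 × 200%/8⌋ = $12,498; SL = ⌊$41,593/6⌋ = $6,932 → take DB $12,498. Book value $37,495.
Year 4: DB = ⌊$37,495 × 200%/8⌋ = $9,373; SL = ⌊$29,095/5⌋ = $5,819 → take DB $9,373. Book value $28,122.
Accumulated through year 4 = $88,875 − $28,122 = $60,753.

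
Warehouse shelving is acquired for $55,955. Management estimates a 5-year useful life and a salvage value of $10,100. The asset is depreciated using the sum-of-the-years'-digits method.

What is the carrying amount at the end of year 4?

Depreciable base = $55,955 − $10,100 = $45,855.
Sum of the years' digits = 5+4+3+2+1 = 15.
Year 1: $45,855 × 5/15 = $15,285. Book value $40,670.
Year 2: $45,855 × 4/15 = $12,228. Book value $28,442.
Year 3: $45,855 × 3/15 = $9,171. Book value $19,271.
Year 4: $45,855 × 2/15 = $6,114. Book value $13,157.

$13,157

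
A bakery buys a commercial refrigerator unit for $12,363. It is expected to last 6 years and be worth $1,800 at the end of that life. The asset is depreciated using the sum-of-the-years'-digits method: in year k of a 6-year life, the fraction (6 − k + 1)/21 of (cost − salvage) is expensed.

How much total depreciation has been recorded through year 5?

$10,060

Depreciable base = $12,363 − $1,800 = $10,563.
Sum of the years' digits = 6+5+4+3+2+1 = 21.
Year 1: $10,563 × 6/21 = $3,018. Book value $9,345.
Year 2: $10,563 × 5/21 = $2,515. Book value $6,830.
Year 3: $10,563 × 4/21 = $2,012. Book value $4,818.
Year 4: $10,563 × 3/21 = $1,509. Book value $3,309.
Year 5: $10,563 × 2/21 = $1,006. Book value $2,303.
Accumulated through year 5 = $12,363 − $2,303 = $10,060.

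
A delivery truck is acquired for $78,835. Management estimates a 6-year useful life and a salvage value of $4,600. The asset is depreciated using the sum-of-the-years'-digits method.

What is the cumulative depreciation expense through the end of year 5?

Depreciable base = $78,835 − $4,600 = $74,235.
Sum of the years' digits = 6+5+4+3+2+1 = 21.
Year 1: $74,235 × 6/21 = $21,210. Book value $57,625.
Year 2: $74,235 × 5/21 = $17,675. Book value $39,950.
Year 3: $74,235 × 4/21 = $14,140. Book value $25,810.
Year 4: $74,235 × 3/21 = $10,605. Book value $15,205.
Year 5: $74,235 × 2/21 = $7,070. Book value $8,135.
Accumulated through year 5 = $78,835 − $8,135 = $70,700.

$70,700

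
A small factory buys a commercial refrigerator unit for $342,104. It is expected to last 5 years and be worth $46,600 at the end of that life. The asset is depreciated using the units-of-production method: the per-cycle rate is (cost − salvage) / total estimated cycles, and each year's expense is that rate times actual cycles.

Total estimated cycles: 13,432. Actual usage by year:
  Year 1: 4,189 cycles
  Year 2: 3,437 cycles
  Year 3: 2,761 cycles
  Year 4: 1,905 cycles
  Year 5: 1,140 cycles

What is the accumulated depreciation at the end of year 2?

$167,772

Depreciable base = $342,104 − $46,600 = $295,504.
Rate = $295,504 / 13,432 cycles = $22 per cycle.
Year 1: 4,189 × $22 = $92,158. Book value $249,946.
Year 2: 3,437 × $22 = $75,614. Book value $174,332.
Accumulated through year 2 = $342,104 − $174,332 = $167,772.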